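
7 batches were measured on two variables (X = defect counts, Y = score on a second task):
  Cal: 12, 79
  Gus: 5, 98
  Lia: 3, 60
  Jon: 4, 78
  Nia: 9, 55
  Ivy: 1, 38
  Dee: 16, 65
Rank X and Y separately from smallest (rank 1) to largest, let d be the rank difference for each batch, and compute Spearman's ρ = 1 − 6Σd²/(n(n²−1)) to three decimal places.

Ranks of variable 1: 6, 4, 2, 3, 5, 1, 7
Ranks of variable 2: 6, 7, 3, 5, 2, 1, 4
d = r₁ − r₂: 0, -3, -1, -2, 3, 0, 3
d²: 0, 9, 1, 4, 9, 0, 9; Σd² = 32
ρ = 1 − 6·32/(7·48) = 1 − 192/336 = 0.429

0.429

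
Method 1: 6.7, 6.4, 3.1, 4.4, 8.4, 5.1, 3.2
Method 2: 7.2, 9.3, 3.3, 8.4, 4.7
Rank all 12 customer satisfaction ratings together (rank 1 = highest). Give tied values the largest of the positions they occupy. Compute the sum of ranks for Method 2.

Sorted (descending): 9.3, 8.4, 8.4, 7.2, 6.7, 6.4, 5.1, 4.7, 4.4, 3.3, 3.2, 3.1
The 2 values of 8.4 occupy positions 2–3 → each gets rank 3.
Method 2 values → pooled ranks: 7.2→4, 9.3→1, 3.3→10, 8.4→3, 4.7→8
Rank sum = 4 + 1 + 10 + 3 + 8 = 26

26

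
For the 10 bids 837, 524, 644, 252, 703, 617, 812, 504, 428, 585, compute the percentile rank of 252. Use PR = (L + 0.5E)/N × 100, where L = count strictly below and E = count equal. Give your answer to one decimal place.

N = 10.
Strictly below 252: 0. Equal to 252: 1.
PR = (0 + 0.5·1)/10 × 100 = 5.0

5.0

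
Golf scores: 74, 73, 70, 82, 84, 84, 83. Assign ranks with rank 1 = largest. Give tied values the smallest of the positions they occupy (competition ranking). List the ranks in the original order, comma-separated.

Sorted (descending): 84, 84, 83, 82, 74, 73, 70
The 2 values of 84 occupy positions 1–2 → each gets rank 1.

5, 6, 7, 4, 1, 1, 3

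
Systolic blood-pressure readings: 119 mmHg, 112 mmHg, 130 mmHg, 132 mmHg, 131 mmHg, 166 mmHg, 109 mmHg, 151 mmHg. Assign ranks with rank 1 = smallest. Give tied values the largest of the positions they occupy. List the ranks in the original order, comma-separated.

3, 2, 4, 6, 5, 8, 1, 7

Sorted (ascending): 109, 112, 119, 130, 131, 132, 151, 166
No ties — each value takes its position as its rank.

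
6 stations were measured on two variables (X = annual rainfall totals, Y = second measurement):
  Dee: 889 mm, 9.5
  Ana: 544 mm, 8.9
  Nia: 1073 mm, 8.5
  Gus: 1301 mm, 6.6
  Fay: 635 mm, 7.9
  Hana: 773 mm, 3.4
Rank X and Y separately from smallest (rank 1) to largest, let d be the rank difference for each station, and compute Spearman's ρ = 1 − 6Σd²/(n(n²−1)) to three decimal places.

Ranks of variable 1: 4, 1, 5, 6, 2, 3
Ranks of variable 2: 6, 5, 4, 2, 3, 1
d = r₁ − r₂: -2, -4, 1, 4, -1, 2
d²: 4, 16, 1, 16, 1, 4; Σd² = 42
ρ = 1 − 6·42/(6·35) = 1 − 252/210 = -0.200

-0.200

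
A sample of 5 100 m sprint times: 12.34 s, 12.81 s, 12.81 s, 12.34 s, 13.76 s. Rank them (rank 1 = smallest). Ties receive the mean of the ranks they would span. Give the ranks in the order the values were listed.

Sorted (ascending): 12.34, 12.34, 12.81, 12.81, 13.76
The 2 values of 12.34 occupy positions 1–2 → average rank (1+2)/2 = 1.5.
The 2 values of 12.81 occupy positions 3–4 → average rank (3+4)/2 = 3.5.

1.5, 3.5, 3.5, 1.5, 5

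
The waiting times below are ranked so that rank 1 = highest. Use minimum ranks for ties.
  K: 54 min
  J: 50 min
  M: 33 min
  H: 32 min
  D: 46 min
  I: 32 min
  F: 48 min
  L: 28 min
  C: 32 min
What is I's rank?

6

Sorted (descending): 54, 50, 48, 46, 33, 32, 32, 32, 28
The 3 values of 32 occupy positions 6–8 → each gets rank 6.
I has value 32 min → rank 6.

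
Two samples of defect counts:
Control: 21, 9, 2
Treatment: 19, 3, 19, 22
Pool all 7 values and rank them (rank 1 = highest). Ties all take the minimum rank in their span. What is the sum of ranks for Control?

Sorted (descending): 22, 21, 19, 19, 9, 3, 2
The 2 values of 19 occupy positions 3–4 → each gets rank 3.
Control values → pooled ranks: 21→2, 9→5, 2→7
Rank sum = 2 + 5 + 7 = 14

14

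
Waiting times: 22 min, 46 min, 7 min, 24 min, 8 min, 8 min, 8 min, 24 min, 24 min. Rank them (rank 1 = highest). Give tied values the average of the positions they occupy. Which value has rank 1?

Sorted (descending): 46, 24, 24, 24, 22, 8, 8, 8, 7
The 3 values of 24 occupy positions 2–4 → average rank 3.
The 3 values of 8 occupy positions 6–8 → average rank 7.
Rank 1 → value 46.

46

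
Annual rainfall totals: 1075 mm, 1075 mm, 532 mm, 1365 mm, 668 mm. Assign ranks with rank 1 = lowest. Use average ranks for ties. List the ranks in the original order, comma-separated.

3.5, 3.5, 1, 5, 2

Sorted (ascending): 532, 668, 1075, 1075, 1365
The 2 values of 1075 occupy positions 3–4 → average rank (3+4)/2 = 3.5.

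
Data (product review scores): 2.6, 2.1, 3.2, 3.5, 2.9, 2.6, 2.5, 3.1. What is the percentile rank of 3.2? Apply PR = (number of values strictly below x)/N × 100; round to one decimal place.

N = 8.
Strictly below 3.2: 6. Equal to 3.2: 1.
PR = 6/8 × 100 = 75.0

75.0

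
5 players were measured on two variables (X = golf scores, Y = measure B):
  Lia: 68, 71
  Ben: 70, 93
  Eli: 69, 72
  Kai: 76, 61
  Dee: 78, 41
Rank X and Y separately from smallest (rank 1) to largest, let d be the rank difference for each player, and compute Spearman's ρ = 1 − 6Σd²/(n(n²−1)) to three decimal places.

Ranks of variable 1: 1, 3, 2, 4, 5
Ranks of variable 2: 3, 5, 4, 2, 1
d = r₁ − r₂: -2, -2, -2, 2, 4
d²: 4, 4, 4, 4, 16; Σd² = 32
ρ = 1 − 6·32/(5·24) = 1 − 192/120 = -0.600

-0.600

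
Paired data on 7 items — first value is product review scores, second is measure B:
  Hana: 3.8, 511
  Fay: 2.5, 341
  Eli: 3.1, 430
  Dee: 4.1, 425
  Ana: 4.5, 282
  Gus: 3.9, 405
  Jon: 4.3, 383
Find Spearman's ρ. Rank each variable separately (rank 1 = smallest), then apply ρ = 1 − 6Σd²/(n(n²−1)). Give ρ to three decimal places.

-0.393

Ranks of variable 1: 3, 1, 2, 5, 7, 4, 6
Ranks of variable 2: 7, 2, 6, 5, 1, 4, 3
d = r₁ − r₂: -4, -1, -4, 0, 6, 0, 3
d²: 16, 1, 16, 0, 36, 0, 9; Σd² = 78
ρ = 1 − 6·78/(7·48) = 1 − 468/336 = -0.393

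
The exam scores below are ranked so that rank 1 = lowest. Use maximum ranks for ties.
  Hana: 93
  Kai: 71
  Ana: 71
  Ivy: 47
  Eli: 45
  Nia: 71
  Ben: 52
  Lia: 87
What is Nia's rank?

6

Sorted (ascending): 45, 47, 52, 71, 71, 71, 87, 93
The 3 values of 71 occupy positions 4–6 → each gets rank 6.
Nia has value 71 → rank 6.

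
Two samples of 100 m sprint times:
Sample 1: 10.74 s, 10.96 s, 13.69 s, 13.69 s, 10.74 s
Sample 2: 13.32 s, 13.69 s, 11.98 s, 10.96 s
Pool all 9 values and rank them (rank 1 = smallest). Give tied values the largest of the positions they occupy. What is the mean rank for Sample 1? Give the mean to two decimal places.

Sorted (ascending): 10.74, 10.74, 10.96, 10.96, 11.98, 13.32, 13.69, 13.69, 13.69
The 2 values of 10.74 occupy positions 1–2 → each gets rank 2.
The 2 values of 10.96 occupy positions 3–4 → each gets rank 4.
The 3 values of 13.69 occupy positions 7–9 → each gets rank 9.
Sample 1 values → pooled ranks: 10.74→2, 10.96→4, 13.69→9, 13.69→9, 10.74→2
Mean rank = (2 + 4 + 9 + 9 + 2) / 5 = 5.20

5.20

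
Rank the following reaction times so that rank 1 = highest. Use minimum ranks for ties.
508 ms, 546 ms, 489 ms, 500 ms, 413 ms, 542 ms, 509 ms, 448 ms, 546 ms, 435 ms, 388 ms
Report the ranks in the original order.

5, 1, 7, 6, 10, 3, 4, 8, 1, 9, 11

Sorted (descending): 546, 546, 542, 509, 508, 500, 489, 448, 435, 413, 388
The 2 values of 546 occupy positions 1–2 → each gets rank 1.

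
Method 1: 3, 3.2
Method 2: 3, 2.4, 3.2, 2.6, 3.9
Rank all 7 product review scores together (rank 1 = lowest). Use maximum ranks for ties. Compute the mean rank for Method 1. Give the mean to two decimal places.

5.00

Sorted (ascending): 2.4, 2.6, 3, 3, 3.2, 3.2, 3.9
The 2 values of 3 occupy positions 3–4 → each gets rank 4.
The 2 values of 3.2 occupy positions 5–6 → each gets rank 6.
Method 1 values → pooled ranks: 3→4, 3.2→6
Mean rank = (4 + 6) / 2 = 5.00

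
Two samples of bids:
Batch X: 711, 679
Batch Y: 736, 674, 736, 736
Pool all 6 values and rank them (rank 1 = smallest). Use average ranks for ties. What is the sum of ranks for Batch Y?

Sorted (ascending): 674, 679, 711, 736, 736, 736
The 3 values of 736 occupy positions 4–6 → average rank 5.
Batch Y values → pooled ranks: 736→5, 674→1, 736→5, 736→5
Rank sum = 5 + 1 + 5 + 5 = 16

16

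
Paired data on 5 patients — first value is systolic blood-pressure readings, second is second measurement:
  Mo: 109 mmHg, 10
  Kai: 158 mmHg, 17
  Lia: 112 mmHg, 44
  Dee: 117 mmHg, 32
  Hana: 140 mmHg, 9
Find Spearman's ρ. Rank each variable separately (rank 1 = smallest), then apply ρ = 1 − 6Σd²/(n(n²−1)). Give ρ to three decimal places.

Ranks of variable 1: 1, 5, 2, 3, 4
Ranks of variable 2: 2, 3, 5, 4, 1
d = r₁ − r₂: -1, 2, -3, -1, 3
d²: 1, 4, 9, 1, 9; Σd² = 24
ρ = 1 − 6·24/(5·24) = 1 − 144/120 = -0.200

-0.200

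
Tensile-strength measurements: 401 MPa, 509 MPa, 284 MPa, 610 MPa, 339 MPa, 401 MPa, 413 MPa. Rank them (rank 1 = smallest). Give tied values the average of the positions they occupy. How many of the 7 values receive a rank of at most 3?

2

Sorted (ascending): 284, 339, 401, 401, 413, 509, 610
The 2 values of 401 occupy positions 3–4 → average rank (3+4)/2 = 3.5.
Ranks ≤ 3: {1, 2} → 2 values.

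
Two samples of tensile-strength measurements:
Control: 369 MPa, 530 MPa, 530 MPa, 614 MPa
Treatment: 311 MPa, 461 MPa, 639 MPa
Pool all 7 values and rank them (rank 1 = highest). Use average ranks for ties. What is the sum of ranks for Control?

Sorted (descending): 639, 614, 530, 530, 461, 369, 311
The 2 values of 530 occupy positions 3–4 → average rank (3+4)/2 = 3.5.
Control values → pooled ranks: 369→6, 530→3.5, 530→3.5, 614→2
Rank sum = 6 + 3.5 + 3.5 + 2 = 15

15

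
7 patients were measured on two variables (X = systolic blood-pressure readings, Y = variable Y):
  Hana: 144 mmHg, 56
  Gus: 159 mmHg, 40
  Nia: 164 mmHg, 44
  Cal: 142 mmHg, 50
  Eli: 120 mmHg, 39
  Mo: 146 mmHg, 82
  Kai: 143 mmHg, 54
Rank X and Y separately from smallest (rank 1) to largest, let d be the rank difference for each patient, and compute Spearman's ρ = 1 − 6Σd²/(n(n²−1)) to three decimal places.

0.143

Ranks of variable 1: 4, 6, 7, 2, 1, 5, 3
Ranks of variable 2: 6, 2, 3, 4, 1, 7, 5
d = r₁ − r₂: -2, 4, 4, -2, 0, -2, -2
d²: 4, 16, 16, 4, 0, 4, 4; Σd² = 48
ρ = 1 − 6·48/(7·48) = 1 − 288/336 = 0.143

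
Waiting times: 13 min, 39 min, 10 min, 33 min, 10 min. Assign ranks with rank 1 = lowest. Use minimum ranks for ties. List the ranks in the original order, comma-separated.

Sorted (ascending): 10, 10, 13, 33, 39
The 2 values of 10 occupy positions 1–2 → each gets rank 1.

3, 5, 1, 4, 1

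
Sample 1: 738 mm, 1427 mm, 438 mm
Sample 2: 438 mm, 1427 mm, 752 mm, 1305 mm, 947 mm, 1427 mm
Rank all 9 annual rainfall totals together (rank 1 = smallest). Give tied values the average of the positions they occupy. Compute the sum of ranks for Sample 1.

12.5

Sorted (ascending): 438, 438, 738, 752, 947, 1305, 1427, 1427, 1427
The 2 values of 438 occupy positions 1–2 → average rank (1+2)/2 = 1.5.
The 3 values of 1427 occupy positions 7–9 → average rank 8.
Sample 1 values → pooled ranks: 738→3, 1427→8, 438→1.5
Rank sum = 3 + 8 + 1.5 = 12.5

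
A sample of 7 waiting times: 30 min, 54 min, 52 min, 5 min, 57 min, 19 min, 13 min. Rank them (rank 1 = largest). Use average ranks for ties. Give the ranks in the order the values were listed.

Sorted (descending): 57, 54, 52, 30, 19, 13, 5
No ties — each value takes its position as its rank.

4, 2, 3, 7, 1, 5, 6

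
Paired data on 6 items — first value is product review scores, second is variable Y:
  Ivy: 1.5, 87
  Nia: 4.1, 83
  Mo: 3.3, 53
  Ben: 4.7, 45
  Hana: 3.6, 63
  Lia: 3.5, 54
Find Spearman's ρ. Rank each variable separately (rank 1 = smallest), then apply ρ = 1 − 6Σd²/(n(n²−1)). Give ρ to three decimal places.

-0.429

Ranks of variable 1: 1, 5, 2, 6, 4, 3
Ranks of variable 2: 6, 5, 2, 1, 4, 3
d = r₁ − r₂: -5, 0, 0, 5, 0, 0
d²: 25, 0, 0, 25, 0, 0; Σd² = 50
ρ = 1 − 6·50/(6·35) = 1 − 300/210 = -0.429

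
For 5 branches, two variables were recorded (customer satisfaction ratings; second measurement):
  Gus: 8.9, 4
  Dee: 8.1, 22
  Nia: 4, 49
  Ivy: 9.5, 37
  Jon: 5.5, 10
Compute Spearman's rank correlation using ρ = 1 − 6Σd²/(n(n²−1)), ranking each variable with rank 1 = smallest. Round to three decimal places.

Ranks of variable 1: 4, 3, 1, 5, 2
Ranks of variable 2: 1, 3, 5, 4, 2
d = r₁ − r₂: 3, 0, -4, 1, 0
d²: 9, 0, 16, 1, 0; Σd² = 26
ρ = 1 − 6·26/(5·24) = 1 − 156/120 = -0.300

-0.300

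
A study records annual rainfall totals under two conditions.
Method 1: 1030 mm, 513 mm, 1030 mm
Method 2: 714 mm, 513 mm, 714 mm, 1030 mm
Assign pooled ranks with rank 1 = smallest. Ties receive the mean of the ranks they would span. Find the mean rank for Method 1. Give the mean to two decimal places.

Sorted (ascending): 513, 513, 714, 714, 1030, 1030, 1030
The 2 values of 513 occupy positions 1–2 → average rank (1+2)/2 = 1.5.
The 2 values of 714 occupy positions 3–4 → average rank (3+4)/2 = 3.5.
The 3 values of 1030 occupy positions 5–7 → average rank 6.
Method 1 values → pooled ranks: 1030→6, 513→1.5, 1030→6
Mean rank = (6 + 1.5 + 6) / 3 = 4.50

4.50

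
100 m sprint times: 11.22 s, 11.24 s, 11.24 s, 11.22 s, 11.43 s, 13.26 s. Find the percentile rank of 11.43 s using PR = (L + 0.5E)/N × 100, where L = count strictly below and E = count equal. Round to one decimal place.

N = 6.
Strictly below 11.43: 4. Equal to 11.43: 1.
PR = (4 + 0.5·1)/6 × 100 = 75.0

75.0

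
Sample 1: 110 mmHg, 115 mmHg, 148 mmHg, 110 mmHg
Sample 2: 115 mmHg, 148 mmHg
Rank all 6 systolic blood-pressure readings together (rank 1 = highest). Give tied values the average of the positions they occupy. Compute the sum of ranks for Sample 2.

5

Sorted (descending): 148, 148, 115, 115, 110, 110
The 2 values of 148 occupy positions 1–2 → average rank (1+2)/2 = 1.5.
The 2 values of 115 occupy positions 3–4 → average rank (3+4)/2 = 3.5.
The 2 values of 110 occupy positions 5–6 → average rank (5+6)/2 = 5.5.
Sample 2 values → pooled ranks: 115→3.5, 148→1.5
Rank sum = 3.5 + 1.5 = 5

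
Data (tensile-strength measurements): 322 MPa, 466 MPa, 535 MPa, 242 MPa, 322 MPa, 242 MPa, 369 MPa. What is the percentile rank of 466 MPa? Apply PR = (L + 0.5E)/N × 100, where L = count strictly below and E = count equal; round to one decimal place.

N = 7.
Strictly below 466: 5. Equal to 466: 1.
PR = (5 + 0.5·1)/7 × 100 = 78.6

78.6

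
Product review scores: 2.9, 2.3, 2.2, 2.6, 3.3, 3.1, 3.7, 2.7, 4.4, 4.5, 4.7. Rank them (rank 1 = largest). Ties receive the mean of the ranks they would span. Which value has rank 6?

3.1

Sorted (descending): 4.7, 4.5, 4.4, 3.7, 3.3, 3.1, 2.9, 2.7, 2.6, 2.3, 2.2
No ties — each value takes its position as its rank.
Rank 6 → value 3.1.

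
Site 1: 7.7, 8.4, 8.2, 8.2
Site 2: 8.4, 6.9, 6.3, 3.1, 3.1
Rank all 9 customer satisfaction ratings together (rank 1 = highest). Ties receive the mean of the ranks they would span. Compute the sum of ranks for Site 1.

13.5

Sorted (descending): 8.4, 8.4, 8.2, 8.2, 7.7, 6.9, 6.3, 3.1, 3.1
The 2 values of 8.4 occupy positions 1–2 → average rank (1+2)/2 = 1.5.
The 2 values of 8.2 occupy positions 3–4 → average rank (3+4)/2 = 3.5.
The 2 values of 3.1 occupy positions 8–9 → average rank (8+9)/2 = 8.5.
Site 1 values → pooled ranks: 7.7→5, 8.4→1.5, 8.2→3.5, 8.2→3.5
Rank sum = 5 + 1.5 + 3.5 + 3.5 = 13.5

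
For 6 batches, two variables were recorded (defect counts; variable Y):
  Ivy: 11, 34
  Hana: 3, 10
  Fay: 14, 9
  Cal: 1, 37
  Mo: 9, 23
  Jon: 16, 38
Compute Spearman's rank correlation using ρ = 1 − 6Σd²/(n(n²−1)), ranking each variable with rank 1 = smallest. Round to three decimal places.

Ranks of variable 1: 4, 2, 5, 1, 3, 6
Ranks of variable 2: 4, 2, 1, 5, 3, 6
d = r₁ − r₂: 0, 0, 4, -4, 0, 0
d²: 0, 0, 16, 16, 0, 0; Σd² = 32
ρ = 1 − 6·32/(6·35) = 1 − 192/210 = 0.086

0.086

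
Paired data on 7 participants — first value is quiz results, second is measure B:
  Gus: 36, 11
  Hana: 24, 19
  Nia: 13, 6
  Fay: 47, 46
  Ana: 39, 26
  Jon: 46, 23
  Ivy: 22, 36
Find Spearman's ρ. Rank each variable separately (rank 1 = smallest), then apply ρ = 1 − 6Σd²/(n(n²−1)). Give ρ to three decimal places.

Ranks of variable 1: 4, 3, 1, 7, 5, 6, 2
Ranks of variable 2: 2, 3, 1, 7, 5, 4, 6
d = r₁ − r₂: 2, 0, 0, 0, 0, 2, -4
d²: 4, 0, 0, 0, 0, 4, 16; Σd² = 24
ρ = 1 − 6·24/(7·48) = 1 − 144/336 = 0.571

0.571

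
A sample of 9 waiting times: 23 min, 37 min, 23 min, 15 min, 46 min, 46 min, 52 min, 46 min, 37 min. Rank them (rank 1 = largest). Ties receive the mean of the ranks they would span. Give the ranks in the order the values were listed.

Sorted (descending): 52, 46, 46, 46, 37, 37, 23, 23, 15
The 3 values of 46 occupy positions 2–4 → average rank 3.
The 2 values of 37 occupy positions 5–6 → average rank (5+6)/2 = 5.5.
The 2 values of 23 occupy positions 7–8 → average rank (7+8)/2 = 7.5.

7.5, 5.5, 7.5, 9, 3, 3, 1, 3, 5.5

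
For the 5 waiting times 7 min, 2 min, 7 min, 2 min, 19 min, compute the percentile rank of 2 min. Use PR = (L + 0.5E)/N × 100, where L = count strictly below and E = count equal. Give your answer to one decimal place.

N = 5.
Strictly below 2: 0. Equal to 2: 2.
PR = (0 + 0.5·2)/5 × 100 = 20.0

20.0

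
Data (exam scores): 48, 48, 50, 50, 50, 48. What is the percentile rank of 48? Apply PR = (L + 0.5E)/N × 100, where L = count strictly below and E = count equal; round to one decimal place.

N = 6.
Strictly below 48: 0. Equal to 48: 3.
PR = (0 + 0.5·3)/6 × 100 = 25.0

25.0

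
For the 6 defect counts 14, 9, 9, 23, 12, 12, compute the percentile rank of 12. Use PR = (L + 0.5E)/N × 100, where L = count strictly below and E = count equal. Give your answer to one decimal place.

N = 6.
Strictly below 12: 2. Equal to 12: 2.
PR = (2 + 0.5·2)/6 × 100 = 50.0

50.0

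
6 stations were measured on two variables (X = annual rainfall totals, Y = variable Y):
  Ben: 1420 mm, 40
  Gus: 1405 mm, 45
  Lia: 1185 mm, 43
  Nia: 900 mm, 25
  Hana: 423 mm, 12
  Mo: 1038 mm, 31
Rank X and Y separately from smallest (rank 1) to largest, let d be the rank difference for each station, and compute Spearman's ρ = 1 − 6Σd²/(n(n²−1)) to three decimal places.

0.829

Ranks of variable 1: 6, 5, 4, 2, 1, 3
Ranks of variable 2: 4, 6, 5, 2, 1, 3
d = r₁ − r₂: 2, -1, -1, 0, 0, 0
d²: 4, 1, 1, 0, 0, 0; Σd² = 6
ρ = 1 − 6·6/(6·35) = 1 − 36/210 = 0.829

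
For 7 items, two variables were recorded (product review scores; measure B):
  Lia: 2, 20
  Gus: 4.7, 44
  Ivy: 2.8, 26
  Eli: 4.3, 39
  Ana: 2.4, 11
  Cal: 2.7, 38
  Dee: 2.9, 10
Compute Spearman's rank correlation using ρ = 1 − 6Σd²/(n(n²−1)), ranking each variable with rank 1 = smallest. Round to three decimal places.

Ranks of variable 1: 1, 7, 4, 6, 2, 3, 5
Ranks of variable 2: 3, 7, 4, 6, 2, 5, 1
d = r₁ − r₂: -2, 0, 0, 0, 0, -2, 4
d²: 4, 0, 0, 0, 0, 4, 16; Σd² = 24
ρ = 1 − 6·24/(7·48) = 1 − 144/336 = 0.571

0.571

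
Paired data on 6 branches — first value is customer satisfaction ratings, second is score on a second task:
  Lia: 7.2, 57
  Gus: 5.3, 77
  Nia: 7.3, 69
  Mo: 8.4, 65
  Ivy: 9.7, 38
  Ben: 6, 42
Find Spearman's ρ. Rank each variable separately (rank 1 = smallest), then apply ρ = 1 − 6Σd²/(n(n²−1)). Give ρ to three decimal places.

-0.486

Ranks of variable 1: 3, 1, 4, 5, 6, 2
Ranks of variable 2: 3, 6, 5, 4, 1, 2
d = r₁ − r₂: 0, -5, -1, 1, 5, 0
d²: 0, 25, 1, 1, 25, 0; Σd² = 52
ρ = 1 − 6·52/(6·35) = 1 − 312/210 = -0.486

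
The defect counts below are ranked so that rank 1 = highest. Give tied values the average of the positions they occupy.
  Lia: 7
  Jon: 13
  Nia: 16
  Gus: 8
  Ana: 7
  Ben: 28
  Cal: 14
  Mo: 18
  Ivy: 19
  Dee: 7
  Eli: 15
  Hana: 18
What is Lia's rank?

11

Sorted (descending): 28, 19, 18, 18, 16, 15, 14, 13, 8, 7, 7, 7
The 2 values of 18 occupy positions 3–4 → average rank (3+4)/2 = 3.5.
The 3 values of 7 occupy positions 10–12 → average rank 11.
Lia has value 7 → rank 11.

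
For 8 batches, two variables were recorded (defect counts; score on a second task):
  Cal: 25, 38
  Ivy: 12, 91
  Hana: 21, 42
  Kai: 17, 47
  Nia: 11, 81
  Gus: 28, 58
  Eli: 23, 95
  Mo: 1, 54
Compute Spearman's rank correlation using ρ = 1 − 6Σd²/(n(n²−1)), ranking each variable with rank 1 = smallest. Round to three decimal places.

Ranks of variable 1: 7, 3, 5, 4, 2, 8, 6, 1
Ranks of variable 2: 1, 7, 2, 3, 6, 5, 8, 4
d = r₁ − r₂: 6, -4, 3, 1, -4, 3, -2, -3
d²: 36, 16, 9, 1, 16, 9, 4, 9; Σd² = 100
ρ = 1 − 6·100/(8·63) = 1 − 600/504 = -0.190

-0.190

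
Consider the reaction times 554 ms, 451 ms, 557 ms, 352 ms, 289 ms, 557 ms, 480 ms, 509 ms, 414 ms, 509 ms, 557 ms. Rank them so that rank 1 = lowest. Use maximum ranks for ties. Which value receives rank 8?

554

Sorted (ascending): 289, 352, 414, 451, 480, 509, 509, 554, 557, 557, 557
The 2 values of 509 occupy positions 6–7 → each gets rank 7.
The 3 values of 557 occupy positions 9–11 → each gets rank 11.
Rank 8 → value 554.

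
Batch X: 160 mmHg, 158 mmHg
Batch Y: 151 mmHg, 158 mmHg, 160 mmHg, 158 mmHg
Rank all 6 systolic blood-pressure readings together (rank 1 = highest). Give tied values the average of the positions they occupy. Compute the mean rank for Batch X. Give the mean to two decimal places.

2.75

Sorted (descending): 160, 160, 158, 158, 158, 151
The 2 values of 160 occupy positions 1–2 → average rank (1+2)/2 = 1.5.
The 3 values of 158 occupy positions 3–5 → average rank 4.
Batch X values → pooled ranks: 160→1.5, 158→4
Mean rank = (1.5 + 4) / 2 = 2.75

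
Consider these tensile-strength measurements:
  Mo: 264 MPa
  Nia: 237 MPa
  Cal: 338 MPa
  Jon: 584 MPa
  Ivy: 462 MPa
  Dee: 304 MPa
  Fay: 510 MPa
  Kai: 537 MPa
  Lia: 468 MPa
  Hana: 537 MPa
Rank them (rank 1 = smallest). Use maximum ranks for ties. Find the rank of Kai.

Sorted (ascending): 237, 264, 304, 338, 462, 468, 510, 537, 537, 584
The 2 values of 537 occupy positions 8–9 → each gets rank 9.
Kai has value 537 MPa → rank 9.

9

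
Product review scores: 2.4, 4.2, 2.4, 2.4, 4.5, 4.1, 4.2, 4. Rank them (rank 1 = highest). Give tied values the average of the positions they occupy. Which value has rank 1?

Sorted (descending): 4.5, 4.2, 4.2, 4.1, 4, 2.4, 2.4, 2.4
The 2 values of 4.2 occupy positions 2–3 → average rank (2+3)/2 = 2.5.
The 3 values of 2.4 occupy positions 6–8 → average rank 7.
Rank 1 → value 4.5.

4.5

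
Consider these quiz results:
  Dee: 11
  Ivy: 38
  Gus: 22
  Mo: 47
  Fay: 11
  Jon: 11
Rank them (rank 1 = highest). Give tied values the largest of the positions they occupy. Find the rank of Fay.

Sorted (descending): 47, 38, 22, 11, 11, 11
The 3 values of 11 occupy positions 4–6 → each gets rank 6.
Fay has value 11 → rank 6.

6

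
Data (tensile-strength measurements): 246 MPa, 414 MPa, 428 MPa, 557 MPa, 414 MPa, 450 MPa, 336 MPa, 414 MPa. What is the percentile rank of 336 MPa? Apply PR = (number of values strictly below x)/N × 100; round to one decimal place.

N = 8.
Strictly below 336: 1. Equal to 336: 1.
PR = 1/8 × 100 = 12.5

12.5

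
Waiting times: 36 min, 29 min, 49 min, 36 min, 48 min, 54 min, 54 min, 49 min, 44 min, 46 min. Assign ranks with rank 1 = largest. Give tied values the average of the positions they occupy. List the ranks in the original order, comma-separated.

Sorted (descending): 54, 54, 49, 49, 48, 46, 44, 36, 36, 29
The 2 values of 54 occupy positions 1–2 → average rank (1+2)/2 = 1.5.
The 2 values of 49 occupy positions 3–4 → average rank (3+4)/2 = 3.5.
The 2 values of 36 occupy positions 8–9 → average rank (8+9)/2 = 8.5.

8.5, 10, 3.5, 8.5, 5, 1.5, 1.5, 3.5, 7, 6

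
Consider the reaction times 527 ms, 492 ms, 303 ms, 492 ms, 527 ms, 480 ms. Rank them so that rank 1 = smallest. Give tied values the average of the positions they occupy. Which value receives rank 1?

Sorted (ascending): 303, 480, 492, 492, 527, 527
The 2 values of 492 occupy positions 3–4 → average rank (3+4)/2 = 3.5.
The 2 values of 527 occupy positions 5–6 → average rank (5+6)/2 = 5.5.
Rank 1 → value 303.

303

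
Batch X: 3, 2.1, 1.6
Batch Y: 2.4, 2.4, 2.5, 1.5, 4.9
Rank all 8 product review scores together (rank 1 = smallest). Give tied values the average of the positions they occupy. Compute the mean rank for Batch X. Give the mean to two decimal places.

4.00

Sorted (ascending): 1.5, 1.6, 2.1, 2.4, 2.4, 2.5, 3, 4.9
The 2 values of 2.4 occupy positions 4–5 → average rank (4+5)/2 = 4.5.
Batch X values → pooled ranks: 3→7, 2.1→3, 1.6→2
Mean rank = (7 + 3 + 2) / 3 = 4.00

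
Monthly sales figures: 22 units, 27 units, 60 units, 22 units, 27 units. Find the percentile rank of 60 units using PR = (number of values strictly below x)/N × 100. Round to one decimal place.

N = 5.
Strictly below 60: 4. Equal to 60: 1.
PR = 4/5 × 100 = 80.0

80.0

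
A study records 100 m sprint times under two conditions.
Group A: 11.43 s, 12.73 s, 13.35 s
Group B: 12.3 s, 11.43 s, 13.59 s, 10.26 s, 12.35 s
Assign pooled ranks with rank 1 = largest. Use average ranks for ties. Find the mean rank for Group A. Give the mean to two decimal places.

Sorted (descending): 13.59, 13.35, 12.73, 12.35, 12.3, 11.43, 11.43, 10.26
The 2 values of 11.43 occupy positions 6–7 → average rank (6+7)/2 = 6.5.
Group A values → pooled ranks: 11.43→6.5, 12.73→3, 13.35→2
Mean rank = (6.5 + 3 + 2) / 3 = 3.83

3.83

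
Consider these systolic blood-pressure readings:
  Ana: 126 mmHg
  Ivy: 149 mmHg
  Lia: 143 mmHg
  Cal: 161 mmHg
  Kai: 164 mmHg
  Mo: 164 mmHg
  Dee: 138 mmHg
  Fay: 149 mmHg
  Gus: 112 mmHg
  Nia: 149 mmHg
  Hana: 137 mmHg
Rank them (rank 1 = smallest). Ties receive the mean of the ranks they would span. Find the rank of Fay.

Sorted (ascending): 112, 126, 137, 138, 143, 149, 149, 149, 161, 164, 164
The 3 values of 149 occupy positions 6–8 → average rank 7.
The 2 values of 164 occupy positions 10–11 → average rank (10+11)/2 = 10.5.
Fay has value 149 mmHg → rank 7.

7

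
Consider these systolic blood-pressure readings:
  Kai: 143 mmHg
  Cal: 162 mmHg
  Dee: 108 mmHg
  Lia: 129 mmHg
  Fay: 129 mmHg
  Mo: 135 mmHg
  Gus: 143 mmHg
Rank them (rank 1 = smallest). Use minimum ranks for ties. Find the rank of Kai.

5

Sorted (ascending): 108, 129, 129, 135, 143, 143, 162
The 2 values of 129 occupy positions 2–3 → each gets rank 2.
The 2 values of 143 occupy positions 5–6 → each gets rank 5.
Kai has value 143 mmHg → rank 5.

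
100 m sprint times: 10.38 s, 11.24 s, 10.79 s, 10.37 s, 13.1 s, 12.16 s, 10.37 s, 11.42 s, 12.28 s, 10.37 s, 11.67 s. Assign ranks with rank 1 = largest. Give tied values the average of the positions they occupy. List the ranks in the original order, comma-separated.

Sorted (descending): 13.1, 12.28, 12.16, 11.67, 11.42, 11.24, 10.79, 10.38, 10.37, 10.37, 10.37
The 3 values of 10.37 occupy positions 9–11 → average rank 10.

8, 6, 7, 10, 1, 3, 10, 5, 2, 10, 4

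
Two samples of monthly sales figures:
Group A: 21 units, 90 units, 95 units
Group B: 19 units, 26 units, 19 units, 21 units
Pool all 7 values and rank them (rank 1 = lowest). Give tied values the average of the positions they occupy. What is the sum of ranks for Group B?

Sorted (ascending): 19, 19, 21, 21, 26, 90, 95
The 2 values of 19 occupy positions 1–2 → average rank (1+2)/2 = 1.5.
The 2 values of 21 occupy positions 3–4 → average rank (3+4)/2 = 3.5.
Group B values → pooled ranks: 19→1.5, 26→5, 19→1.5, 21→3.5
Rank sum = 1.5 + 5 + 1.5 + 3.5 = 11.5

11.5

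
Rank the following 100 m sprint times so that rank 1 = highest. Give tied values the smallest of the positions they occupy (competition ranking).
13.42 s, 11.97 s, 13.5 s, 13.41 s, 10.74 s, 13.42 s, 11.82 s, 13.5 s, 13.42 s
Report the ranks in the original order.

Sorted (descending): 13.5, 13.5, 13.42, 13.42, 13.42, 13.41, 11.97, 11.82, 10.74
The 2 values of 13.5 occupy positions 1–2 → each gets rank 1.
The 3 values of 13.42 occupy positions 3–5 → each gets rank 3.

3, 7, 1, 6, 9, 3, 8, 1, 3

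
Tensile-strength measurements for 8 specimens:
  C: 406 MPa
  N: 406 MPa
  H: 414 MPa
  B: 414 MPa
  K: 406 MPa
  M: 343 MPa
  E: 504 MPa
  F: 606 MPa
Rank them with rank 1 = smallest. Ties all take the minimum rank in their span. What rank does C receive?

2

Sorted (ascending): 343, 406, 406, 406, 414, 414, 504, 606
The 3 values of 406 occupy positions 2–4 → each gets rank 2.
The 2 values of 414 occupy positions 5–6 → each gets rank 5.
C has value 406 MPa → rank 2.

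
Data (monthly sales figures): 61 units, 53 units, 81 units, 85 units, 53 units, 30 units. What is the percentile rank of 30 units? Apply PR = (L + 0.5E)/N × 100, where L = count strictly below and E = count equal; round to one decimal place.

8.3

N = 6.
Strictly below 30: 0. Equal to 30: 1.
PR = (0 + 0.5·1)/6 × 100 = 8.3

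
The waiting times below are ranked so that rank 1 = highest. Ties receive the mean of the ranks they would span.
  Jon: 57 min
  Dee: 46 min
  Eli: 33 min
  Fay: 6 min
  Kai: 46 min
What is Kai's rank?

Sorted (descending): 57, 46, 46, 33, 6
The 2 values of 46 occupy positions 2–3 → average rank (2+3)/2 = 2.5.
Kai has value 46 min → rank 2.5.

2.5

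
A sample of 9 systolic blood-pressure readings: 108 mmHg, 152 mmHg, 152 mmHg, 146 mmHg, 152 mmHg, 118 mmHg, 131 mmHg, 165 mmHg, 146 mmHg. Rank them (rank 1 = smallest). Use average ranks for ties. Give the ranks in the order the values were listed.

1, 7, 7, 4.5, 7, 2, 3, 9, 4.5

Sorted (ascending): 108, 118, 131, 146, 146, 152, 152, 152, 165
The 2 values of 146 occupy positions 4–5 → average rank (4+5)/2 = 4.5.
The 3 values of 152 occupy positions 6–8 → average rank 7.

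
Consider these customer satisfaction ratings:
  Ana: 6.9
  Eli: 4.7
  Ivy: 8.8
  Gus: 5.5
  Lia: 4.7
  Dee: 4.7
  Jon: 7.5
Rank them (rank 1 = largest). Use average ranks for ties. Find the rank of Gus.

4

Sorted (descending): 8.8, 7.5, 6.9, 5.5, 4.7, 4.7, 4.7
The 3 values of 4.7 occupy positions 5–7 → average rank 6.
Gus has value 5.5 → rank 4.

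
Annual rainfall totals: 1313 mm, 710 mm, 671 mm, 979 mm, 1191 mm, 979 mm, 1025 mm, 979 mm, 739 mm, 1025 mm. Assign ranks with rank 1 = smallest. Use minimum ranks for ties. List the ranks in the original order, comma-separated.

Sorted (ascending): 671, 710, 739, 979, 979, 979, 1025, 1025, 1191, 1313
The 3 values of 979 occupy positions 4–6 → each gets rank 4.
The 2 values of 1025 occupy positions 7–8 → each gets rank 7.

10, 2, 1, 4, 9, 4, 7, 4, 3, 7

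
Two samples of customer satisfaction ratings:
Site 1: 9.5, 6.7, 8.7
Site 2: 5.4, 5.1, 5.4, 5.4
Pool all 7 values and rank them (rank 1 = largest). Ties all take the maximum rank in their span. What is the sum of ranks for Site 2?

25

Sorted (descending): 9.5, 8.7, 6.7, 5.4, 5.4, 5.4, 5.1
The 3 values of 5.4 occupy positions 4–6 → each gets rank 6.
Site 2 values → pooled ranks: 5.4→6, 5.1→7, 5.4→6, 5.4→6
Rank sum = 6 + 7 + 6 + 6 = 25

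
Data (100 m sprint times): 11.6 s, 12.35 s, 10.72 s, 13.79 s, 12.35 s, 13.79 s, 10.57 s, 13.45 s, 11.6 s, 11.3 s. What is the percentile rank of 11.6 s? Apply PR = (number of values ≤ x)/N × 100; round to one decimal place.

50.0

N = 10.
Strictly below 11.6: 3. Equal to 11.6: 2.
PR = 5/10 × 100 = 50.0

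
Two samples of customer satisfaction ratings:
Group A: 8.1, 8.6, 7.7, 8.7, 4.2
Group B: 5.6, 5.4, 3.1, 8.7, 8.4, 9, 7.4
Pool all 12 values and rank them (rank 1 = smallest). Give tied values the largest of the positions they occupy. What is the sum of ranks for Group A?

35

Sorted (ascending): 3.1, 4.2, 5.4, 5.6, 7.4, 7.7, 8.1, 8.4, 8.6, 8.7, 8.7, 9
The 2 values of 8.7 occupy positions 10–11 → each gets rank 11.
Group A values → pooled ranks: 8.1→7, 8.6→9, 7.7→6, 8.7→11, 4.2→2
Rank sum = 7 + 9 + 6 + 11 + 2 = 35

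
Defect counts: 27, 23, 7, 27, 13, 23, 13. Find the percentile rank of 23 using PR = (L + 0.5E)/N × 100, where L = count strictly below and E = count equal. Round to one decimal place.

N = 7.
Strictly below 23: 3. Equal to 23: 2.
PR = (3 + 0.5·2)/7 × 100 = 57.1

57.1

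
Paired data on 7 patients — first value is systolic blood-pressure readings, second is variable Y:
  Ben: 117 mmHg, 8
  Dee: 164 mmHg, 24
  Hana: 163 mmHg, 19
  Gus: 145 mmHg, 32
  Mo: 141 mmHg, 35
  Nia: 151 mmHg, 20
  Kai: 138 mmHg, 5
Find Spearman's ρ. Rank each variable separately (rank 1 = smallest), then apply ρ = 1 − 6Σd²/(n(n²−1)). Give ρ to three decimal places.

0.357

Ranks of variable 1: 1, 7, 6, 4, 3, 5, 2
Ranks of variable 2: 2, 5, 3, 6, 7, 4, 1
d = r₁ − r₂: -1, 2, 3, -2, -4, 1, 1
d²: 1, 4, 9, 4, 16, 1, 1; Σd² = 36
ρ = 1 − 6·36/(7·48) = 1 − 216/336 = 0.357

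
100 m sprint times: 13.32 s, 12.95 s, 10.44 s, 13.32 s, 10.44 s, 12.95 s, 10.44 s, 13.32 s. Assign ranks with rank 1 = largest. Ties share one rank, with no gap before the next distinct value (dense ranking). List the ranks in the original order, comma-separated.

1, 2, 3, 1, 3, 2, 3, 1

Sorted (descending): 13.32, 13.32, 13.32, 12.95, 12.95, 10.44, 10.44, 10.44
The 3 values of 13.32 share dense rank 1.
The 2 values of 12.95 share dense rank 2.
The 3 values of 10.44 share dense rank 3.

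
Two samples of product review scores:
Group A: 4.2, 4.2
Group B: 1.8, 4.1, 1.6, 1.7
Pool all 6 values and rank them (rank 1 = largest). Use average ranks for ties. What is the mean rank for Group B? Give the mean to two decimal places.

4.50

Sorted (descending): 4.2, 4.2, 4.1, 1.8, 1.7, 1.6
The 2 values of 4.2 occupy positions 1–2 → average rank (1+2)/2 = 1.5.
Group B values → pooled ranks: 1.8→4, 4.1→3, 1.6→6, 1.7→5
Mean rank = (4 + 3 + 6 + 5) / 4 = 4.50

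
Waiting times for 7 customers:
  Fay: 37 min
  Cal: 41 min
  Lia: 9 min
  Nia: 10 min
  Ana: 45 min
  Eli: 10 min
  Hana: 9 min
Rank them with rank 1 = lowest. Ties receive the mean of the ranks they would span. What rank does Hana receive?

Sorted (ascending): 9, 9, 10, 10, 37, 41, 45
The 2 values of 9 occupy positions 1–2 → average rank (1+2)/2 = 1.5.
The 2 values of 10 occupy positions 3–4 → average rank (3+4)/2 = 3.5.
Hana has value 9 min → rank 1.5.

1.5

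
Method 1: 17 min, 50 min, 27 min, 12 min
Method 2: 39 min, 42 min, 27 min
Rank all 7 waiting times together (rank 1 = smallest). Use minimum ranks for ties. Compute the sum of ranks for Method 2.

14

Sorted (ascending): 12, 17, 27, 27, 39, 42, 50
The 2 values of 27 occupy positions 3–4 → each gets rank 3.
Method 2 values → pooled ranks: 39→5, 42→6, 27→3
Rank sum = 5 + 6 + 3 = 14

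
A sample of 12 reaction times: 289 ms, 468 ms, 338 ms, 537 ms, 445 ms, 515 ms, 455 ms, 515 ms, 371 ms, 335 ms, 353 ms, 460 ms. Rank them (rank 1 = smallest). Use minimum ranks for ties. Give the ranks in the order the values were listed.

Sorted (ascending): 289, 335, 338, 353, 371, 445, 455, 460, 468, 515, 515, 537
The 2 values of 515 occupy positions 10–11 → each gets rank 10.

1, 9, 3, 12, 6, 10, 7, 10, 5, 2, 4, 8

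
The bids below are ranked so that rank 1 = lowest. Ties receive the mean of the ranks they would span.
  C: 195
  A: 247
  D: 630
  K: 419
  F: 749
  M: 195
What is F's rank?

6

Sorted (ascending): 195, 195, 247, 419, 630, 749
The 2 values of 195 occupy positions 1–2 → average rank (1+2)/2 = 1.5.
F has value 749 → rank 6.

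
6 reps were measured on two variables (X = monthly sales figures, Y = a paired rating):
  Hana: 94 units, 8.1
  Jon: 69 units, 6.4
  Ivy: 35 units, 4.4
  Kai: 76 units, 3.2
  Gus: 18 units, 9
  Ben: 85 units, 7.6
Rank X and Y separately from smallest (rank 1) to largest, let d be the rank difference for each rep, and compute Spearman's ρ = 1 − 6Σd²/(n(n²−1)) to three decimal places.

-0.029

Ranks of variable 1: 6, 3, 2, 4, 1, 5
Ranks of variable 2: 5, 3, 2, 1, 6, 4
d = r₁ − r₂: 1, 0, 0, 3, -5, 1
d²: 1, 0, 0, 9, 25, 1; Σd² = 36
ρ = 1 − 6·36/(6·35) = 1 − 216/210 = -0.029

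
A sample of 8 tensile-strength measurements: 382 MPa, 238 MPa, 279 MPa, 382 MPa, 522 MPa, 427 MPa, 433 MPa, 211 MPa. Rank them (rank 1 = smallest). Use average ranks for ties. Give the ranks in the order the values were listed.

4.5, 2, 3, 4.5, 8, 6, 7, 1

Sorted (ascending): 211, 238, 279, 382, 382, 427, 433, 522
The 2 values of 382 occupy positions 4–5 → average rank (4+5)/2 = 4.5.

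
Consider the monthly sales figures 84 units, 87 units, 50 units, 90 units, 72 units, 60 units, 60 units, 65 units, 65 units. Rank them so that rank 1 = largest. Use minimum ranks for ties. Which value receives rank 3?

84

Sorted (descending): 90, 87, 84, 72, 65, 65, 60, 60, 50
The 2 values of 65 occupy positions 5–6 → each gets rank 5.
The 2 values of 60 occupy positions 7–8 → each gets rank 7.
Rank 3 → value 84.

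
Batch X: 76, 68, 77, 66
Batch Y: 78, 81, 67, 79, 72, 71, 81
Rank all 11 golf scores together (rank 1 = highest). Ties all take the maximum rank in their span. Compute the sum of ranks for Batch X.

Sorted (descending): 81, 81, 79, 78, 77, 76, 72, 71, 68, 67, 66
The 2 values of 81 occupy positions 1–2 → each gets rank 2.
Batch X values → pooled ranks: 76→6, 68→9, 77→5, 66→11
Rank sum = 6 + 9 + 5 + 11 = 31

31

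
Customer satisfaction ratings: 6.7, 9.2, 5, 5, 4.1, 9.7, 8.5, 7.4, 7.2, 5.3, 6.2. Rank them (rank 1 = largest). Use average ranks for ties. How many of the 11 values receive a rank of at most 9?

Sorted (descending): 9.7, 9.2, 8.5, 7.4, 7.2, 6.7, 6.2, 5.3, 5, 5, 4.1
The 2 values of 5 occupy positions 9–10 → average rank (9+10)/2 = 9.5.
Ranks ≤ 9: {1, 2, 3, 4, 5, 6, 7, 8} → 8 values.

8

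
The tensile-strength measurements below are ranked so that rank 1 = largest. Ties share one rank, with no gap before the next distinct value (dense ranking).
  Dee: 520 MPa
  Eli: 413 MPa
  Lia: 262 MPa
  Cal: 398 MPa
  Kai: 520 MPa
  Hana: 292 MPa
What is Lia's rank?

5

Sorted (descending): 520, 520, 413, 398, 292, 262
The 2 values of 520 share dense rank 1.
Remaining distinct values take the next consecutive integers.
Lia has value 262 MPa → rank 5.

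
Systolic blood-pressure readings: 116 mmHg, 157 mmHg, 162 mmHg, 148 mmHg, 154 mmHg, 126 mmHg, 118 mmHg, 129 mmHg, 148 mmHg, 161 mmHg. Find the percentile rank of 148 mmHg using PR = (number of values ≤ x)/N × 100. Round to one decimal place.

N = 10.
Strictly below 148: 4. Equal to 148: 2.
PR = 6/10 × 100 = 60.0

60.0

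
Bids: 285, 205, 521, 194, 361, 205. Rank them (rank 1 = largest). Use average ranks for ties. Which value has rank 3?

Sorted (descending): 521, 361, 285, 205, 205, 194
The 2 values of 205 occupy positions 4–5 → average rank (4+5)/2 = 4.5.
Rank 3 → value 285.

285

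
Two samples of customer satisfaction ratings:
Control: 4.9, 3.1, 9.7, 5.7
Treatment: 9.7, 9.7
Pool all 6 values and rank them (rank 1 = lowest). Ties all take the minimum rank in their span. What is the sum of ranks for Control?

Sorted (ascending): 3.1, 4.9, 5.7, 9.7, 9.7, 9.7
The 3 values of 9.7 occupy positions 4–6 → each gets rank 4.
Control values → pooled ranks: 4.9→2, 3.1→1, 9.7→4, 5.7→3
Rank sum = 2 + 1 + 4 + 3 = 10

10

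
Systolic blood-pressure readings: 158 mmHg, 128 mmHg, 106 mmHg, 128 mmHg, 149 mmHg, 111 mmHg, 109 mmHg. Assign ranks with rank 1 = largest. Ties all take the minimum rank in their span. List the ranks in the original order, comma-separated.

Sorted (descending): 158, 149, 128, 128, 111, 109, 106
The 2 values of 128 occupy positions 3–4 → each gets rank 3.

1, 3, 7, 3, 2, 5, 6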